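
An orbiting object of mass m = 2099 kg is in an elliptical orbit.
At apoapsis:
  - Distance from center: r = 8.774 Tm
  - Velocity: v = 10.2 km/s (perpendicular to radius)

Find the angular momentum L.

Convert to SI: r = 8.774 Tm = 8.774e+12 m; v = 10.2 km/s = 10200 m/s.
Since v is perpendicular to r, L = m · v · r.
L = 2099 · 10200 · 8.774e+12 kg·m²/s ≈ 1.878e+20 kg·m²/s.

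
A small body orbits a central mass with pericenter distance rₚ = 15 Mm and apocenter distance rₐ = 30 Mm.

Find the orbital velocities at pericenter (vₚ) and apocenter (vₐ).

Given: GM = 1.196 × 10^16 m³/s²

Convert to SI: rₚ = 15 Mm = 1.5e+07 m; rₐ = 30 Mm = 3e+07 m.
Use the vis-viva equation v² = GM(2/r − 1/a) with a = (rₚ + rₐ)/2 = (1.5e+07 + 3e+07)/2 = 2.25e+07 m.
vₚ = √(GM · (2/rₚ − 1/a)) = √(1.196e+16 · (2/1.5e+07 − 1/2.25e+07)) m/s ≈ 3.261e+04 m/s = 32.61 km/s.
vₐ = √(GM · (2/rₐ − 1/a)) = √(1.196e+16 · (2/3e+07 − 1/2.25e+07)) m/s ≈ 1.63e+04 m/s = 16.3 km/s.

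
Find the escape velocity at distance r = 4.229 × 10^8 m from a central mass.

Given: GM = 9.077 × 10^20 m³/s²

Escape velocity comes from setting total energy to zero: ½v² − GM/r = 0 ⇒ v_esc = √(2GM / r).
v_esc = √(2 · 9.077e+20 / 4.229e+08) m/s ≈ 2.072e+06 m/s = 2072 km/s.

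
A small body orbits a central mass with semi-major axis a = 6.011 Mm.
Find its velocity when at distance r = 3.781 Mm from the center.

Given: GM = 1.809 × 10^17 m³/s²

Convert to SI: a = 6.011 Mm = 6.011e+06 m; r = 3.781 Mm = 3.781e+06 m.
Vis-viva: v = √(GM · (2/r − 1/a)).
2/r − 1/a = 2/3.781e+06 − 1/6.011e+06 = 3.62599e-07 m⁻¹.
v = √(1.809e+17 · 3.62599e-07) m/s ≈ 2.561e+05 m/s = 256.1 km/s.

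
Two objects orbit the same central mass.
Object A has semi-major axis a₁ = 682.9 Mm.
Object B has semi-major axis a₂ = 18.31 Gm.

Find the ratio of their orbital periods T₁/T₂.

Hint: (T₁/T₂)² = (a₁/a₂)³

Convert to SI: a₁ = 682.9 Mm = 6.829e+08 m; a₂ = 18.31 Gm = 1.831e+10 m.
From Kepler's third law, (T₁/T₂)² = (a₁/a₂)³, so T₁/T₂ = (a₁/a₂)^(3/2).
a₁/a₂ = 6.829e+08 / 1.831e+10 = 0.0372966.
T₁/T₂ = (0.0372966)^(3/2) ≈ 0.007203.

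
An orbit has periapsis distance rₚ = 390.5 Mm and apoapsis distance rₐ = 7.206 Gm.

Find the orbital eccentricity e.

Convert to SI: rₚ = 390.5 Mm = 3.905e+08 m; rₐ = 7.206 Gm = 7.206e+09 m.
e = (rₐ − rₚ) / (rₐ + rₚ).
e = (7.206e+09 − 3.905e+08) / (7.206e+09 + 3.905e+08) = 6.8155e+09 / 7.5965e+09 ≈ 0.8972.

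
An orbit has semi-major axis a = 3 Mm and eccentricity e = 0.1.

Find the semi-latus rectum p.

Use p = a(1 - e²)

Convert to SI: a = 3 Mm = 3e+06 m.
p = a (1 − e²).
p = 3e+06 · (1 − (0.1)²) = 3e+06 · 0.99 ≈ 2.97e+06 m = 2.97 Mm.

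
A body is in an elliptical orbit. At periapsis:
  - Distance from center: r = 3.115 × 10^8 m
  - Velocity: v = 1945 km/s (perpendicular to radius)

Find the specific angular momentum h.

Convert to SI: v = 1945 km/s = 1.945e+06 m/s.
With v perpendicular to r, h = r · v.
h = 3.115e+08 · 1.945e+06 m²/s ≈ 6.059e+14 m²/s.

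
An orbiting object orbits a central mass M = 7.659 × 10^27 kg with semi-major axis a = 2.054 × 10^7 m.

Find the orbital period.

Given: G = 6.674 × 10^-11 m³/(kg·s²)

GM = G · M = 6.674e-11 · 7.659e+27 = 5.11162e+17 m³/s².
Kepler's third law: T = 2π √(a³ / GM).
Substituting a = 2.054e+07 m and GM = 5.11162e+17 m³/s²:
T = 2π √((2.054e+07)³ / 5.11162e+17) s
T ≈ 818.1 s = 13.63 minutes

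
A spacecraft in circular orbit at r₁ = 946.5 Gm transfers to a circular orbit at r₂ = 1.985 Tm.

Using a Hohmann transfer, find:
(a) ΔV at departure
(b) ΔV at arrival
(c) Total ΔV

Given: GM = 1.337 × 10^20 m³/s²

Convert to SI: r₁ = 946.5 Gm = 9.465e+11 m; r₂ = 1.985 Tm = 1.985e+12 m.
Transfer semi-major axis: a_t = (r₁ + r₂)/2 = (9.465e+11 + 1.985e+12)/2 = 1.46575e+12 m.
Circular speeds: v₁ = √(GM/r₁) = 11885.2 m/s, v₂ = √(GM/r₂) = 8207.02 m/s.
Transfer speeds (vis-viva v² = GM(2/r − 1/a_t)): v₁ᵗ = 13831.1 m/s, v₂ᵗ = 6595.02 m/s.
(a) ΔV₁ = |v₁ᵗ − v₁| ≈ 1946 m/s = 1.946 km/s.
(b) ΔV₂ = |v₂ − v₂ᵗ| ≈ 1612 m/s = 1.612 km/s.
(c) ΔV_total = ΔV₁ + ΔV₂ ≈ 3558 m/s = 3.558 km/s.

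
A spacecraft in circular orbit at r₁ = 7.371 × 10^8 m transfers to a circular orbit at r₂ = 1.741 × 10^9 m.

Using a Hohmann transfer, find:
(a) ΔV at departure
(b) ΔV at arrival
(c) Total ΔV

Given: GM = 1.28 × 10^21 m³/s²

Transfer semi-major axis: a_t = (r₁ + r₂)/2 = (7.371e+08 + 1.741e+09)/2 = 1.23905e+09 m.
Circular speeds: v₁ = √(GM/r₁) = 1.31778e+06 m/s, v₂ = √(GM/r₂) = 857444 m/s.
Transfer speeds (vis-viva v² = GM(2/r − 1/a_t)): v₁ᵗ = 1.56206e+06 m/s, v₂ᵗ = 661339 m/s.
(a) ΔV₁ = |v₁ᵗ − v₁| ≈ 2.443e+05 m/s = 244.3 km/s.
(b) ΔV₂ = |v₂ − v₂ᵗ| ≈ 1.961e+05 m/s = 196.1 km/s.
(c) ΔV_total = ΔV₁ + ΔV₂ ≈ 4.404e+05 m/s = 440.4 km/s.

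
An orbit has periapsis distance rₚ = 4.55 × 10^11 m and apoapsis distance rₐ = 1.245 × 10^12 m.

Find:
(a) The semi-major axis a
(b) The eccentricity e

(a) a = (rₚ + rₐ) / 2 = (4.55e+11 + 1.245e+12) / 2 ≈ 8.5e+11 m = 8.5 × 10^11 m.
(b) e = (rₐ − rₚ) / (rₐ + rₚ) = (1.245e+12 − 4.55e+11) / (1.245e+12 + 4.55e+11) ≈ 0.4647.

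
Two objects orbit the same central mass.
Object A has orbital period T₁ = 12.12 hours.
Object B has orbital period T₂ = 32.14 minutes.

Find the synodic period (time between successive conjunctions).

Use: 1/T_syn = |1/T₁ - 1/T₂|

Convert to SI: T₁ = 12.12 hours = 43632 s; T₂ = 32.14 minutes = 1928.4 s.
T_syn = |T₁ · T₂ / (T₁ − T₂)|.
T_syn = |43632 · 1928.4 / (43632 − 1928.4)| s ≈ 2018 s = 33.63 minutes.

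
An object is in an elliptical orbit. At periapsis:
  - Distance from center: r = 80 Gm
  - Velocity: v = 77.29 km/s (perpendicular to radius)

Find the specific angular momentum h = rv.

Convert to SI: r = 80 Gm = 8e+10 m; v = 77.29 km/s = 77290 m/s.
With v perpendicular to r, h = r · v.
h = 8e+10 · 77290 m²/s ≈ 6.183e+15 m²/s.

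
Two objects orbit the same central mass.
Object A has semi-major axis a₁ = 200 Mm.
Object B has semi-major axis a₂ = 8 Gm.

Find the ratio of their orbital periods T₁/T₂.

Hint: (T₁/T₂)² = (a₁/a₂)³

Convert to SI: a₁ = 200 Mm = 2e+08 m; a₂ = 8 Gm = 8e+09 m.
From Kepler's third law, (T₁/T₂)² = (a₁/a₂)³, so T₁/T₂ = (a₁/a₂)^(3/2).
a₁/a₂ = 2e+08 / 8e+09 = 0.025.
T₁/T₂ = (0.025)^(3/2) ≈ 0.003953.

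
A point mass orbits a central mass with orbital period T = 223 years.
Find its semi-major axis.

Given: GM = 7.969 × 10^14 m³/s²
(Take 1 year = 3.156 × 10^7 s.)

Convert to SI: T = 223 years = 7.03788e+09 s.
Invert Kepler's third law: a = (GM · T² / (4π²))^(1/3).
Substituting T = 7.03788e+09 s and GM = 7.969e+14 m³/s²:
a = (7.969e+14 · (7.03788e+09)² / (4π²))^(1/3) m
a ≈ 9.999e+10 m = 99.99 Gm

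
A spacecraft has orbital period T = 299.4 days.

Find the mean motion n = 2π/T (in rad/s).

Convert to SI: T = 299.4 days = 2.58682e+07 s.
n = 2π / T.
n = 2π / 2.58682e+07 s ≈ 2.429e-07 rad/s.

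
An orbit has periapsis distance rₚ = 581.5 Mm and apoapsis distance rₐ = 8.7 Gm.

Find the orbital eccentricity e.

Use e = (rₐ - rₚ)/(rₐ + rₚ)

Convert to SI: rₚ = 581.5 Mm = 5.815e+08 m; rₐ = 8.7 Gm = 8.7e+09 m.
e = (rₐ − rₚ) / (rₐ + rₚ).
e = (8.7e+09 − 5.815e+08) / (8.7e+09 + 5.815e+08) = 8.1185e+09 / 9.2815e+09 ≈ 0.8747.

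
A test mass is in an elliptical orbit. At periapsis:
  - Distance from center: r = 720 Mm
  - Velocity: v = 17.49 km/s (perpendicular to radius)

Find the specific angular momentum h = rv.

Convert to SI: r = 720 Mm = 7.2e+08 m; v = 17.49 km/s = 17490 m/s.
With v perpendicular to r, h = r · v.
h = 7.2e+08 · 17490 m²/s ≈ 1.259e+13 m²/s.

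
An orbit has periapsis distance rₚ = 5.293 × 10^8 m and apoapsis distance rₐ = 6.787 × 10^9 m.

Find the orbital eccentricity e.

e = (rₐ − rₚ) / (rₐ + rₚ).
e = (6.787e+09 − 5.293e+08) / (6.787e+09 + 5.293e+08) = 6.2577e+09 / 7.3163e+09 ≈ 0.8553.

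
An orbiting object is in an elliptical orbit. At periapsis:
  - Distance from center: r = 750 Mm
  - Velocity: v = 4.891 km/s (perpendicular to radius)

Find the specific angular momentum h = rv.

Convert to SI: r = 750 Mm = 7.5e+08 m; v = 4.891 km/s = 4891 m/s.
With v perpendicular to r, h = r · v.
h = 7.5e+08 · 4891 m²/s ≈ 3.668e+12 m²/s.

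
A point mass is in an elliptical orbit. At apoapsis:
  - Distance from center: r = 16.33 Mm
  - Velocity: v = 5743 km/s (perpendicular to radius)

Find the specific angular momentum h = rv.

Convert to SI: r = 16.33 Mm = 1.633e+07 m; v = 5743 km/s = 5.743e+06 m/s.
With v perpendicular to r, h = r · v.
h = 1.633e+07 · 5.743e+06 m²/s ≈ 9.378e+13 m²/s.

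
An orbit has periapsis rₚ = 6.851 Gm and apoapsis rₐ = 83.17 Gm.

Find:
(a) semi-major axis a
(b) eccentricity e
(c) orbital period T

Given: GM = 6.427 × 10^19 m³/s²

Convert to SI: rₚ = 6.851 Gm = 6.851e+09 m; rₐ = 83.17 Gm = 8.317e+10 m.
(a) a = (rₚ + rₐ)/2 = (6.851e+09 + 8.317e+10)/2 ≈ 4.501e+10 m
(b) e = (rₐ − rₚ)/(rₐ + rₚ) = (8.317e+10 − 6.851e+09)/(8.317e+10 + 6.851e+09) ≈ 0.8478
(c) With a = (rₚ + rₐ)/2 = 4.50105e+10 m, T = 2π √(a³/GM) = 2π √((4.50105e+10)³/6.427e+19) s ≈ 7.484e+06 s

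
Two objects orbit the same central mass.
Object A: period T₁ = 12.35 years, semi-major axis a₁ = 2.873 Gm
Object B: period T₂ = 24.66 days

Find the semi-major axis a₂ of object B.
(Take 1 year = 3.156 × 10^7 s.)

Convert to SI: T₁ = 12.35 years = 3.89766e+08 s; a₁ = 2.873 Gm = 2.873e+09 m; T₂ = 24.66 days = 2.13062e+06 s.
Kepler's third law: (T₁/T₂)² = (a₁/a₂)³ ⇒ a₂ = a₁ · (T₂/T₁)^(2/3).
T₂/T₁ = 2.13062e+06 / 3.89766e+08 = 0.00546642.
a₂ = 2.873e+09 · (0.00546642)^(2/3) m ≈ 8.915e+07 m = 89.15 Mm.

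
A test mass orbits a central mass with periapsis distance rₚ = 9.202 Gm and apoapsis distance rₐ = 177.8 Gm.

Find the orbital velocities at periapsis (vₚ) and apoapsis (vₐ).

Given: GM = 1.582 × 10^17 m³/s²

Convert to SI: rₚ = 9.202 Gm = 9.202e+09 m; rₐ = 177.8 Gm = 1.778e+11 m.
Use the vis-viva equation v² = GM(2/r − 1/a) with a = (rₚ + rₐ)/2 = (9.202e+09 + 1.778e+11)/2 = 9.3501e+10 m.
vₚ = √(GM · (2/rₚ − 1/a)) = √(1.582e+17 · (2/9.202e+09 − 1/9.3501e+10)) m/s ≈ 5718 m/s = 5.718 km/s.
vₐ = √(GM · (2/rₐ − 1/a)) = √(1.582e+17 · (2/1.778e+11 − 1/9.3501e+10)) m/s ≈ 295.9 m/s = 295.9 m/s.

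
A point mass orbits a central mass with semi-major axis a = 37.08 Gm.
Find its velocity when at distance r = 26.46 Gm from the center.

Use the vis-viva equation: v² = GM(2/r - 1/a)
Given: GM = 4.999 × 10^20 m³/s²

Convert to SI: a = 37.08 Gm = 3.708e+10 m; r = 26.46 Gm = 2.646e+10 m.
Vis-viva: v = √(GM · (2/r − 1/a)).
2/r − 1/a = 2/2.646e+10 − 1/3.708e+10 = 4.86171e-11 m⁻¹.
v = √(4.999e+20 · 4.86171e-11) m/s ≈ 1.559e+05 m/s = 155.9 km/s.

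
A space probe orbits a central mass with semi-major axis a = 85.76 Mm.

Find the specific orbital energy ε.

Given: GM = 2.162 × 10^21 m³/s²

Convert to SI: a = 85.76 Mm = 8.576e+07 m.
ε = −GM / (2a).
ε = −2.162e+21 / (2 · 8.576e+07) J/kg ≈ -1.26e+13 J/kg = -1.26e+04 GJ/kg.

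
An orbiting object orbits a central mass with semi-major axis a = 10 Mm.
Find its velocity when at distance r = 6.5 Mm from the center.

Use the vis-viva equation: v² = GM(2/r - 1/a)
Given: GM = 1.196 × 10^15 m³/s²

Convert to SI: a = 10 Mm = 1e+07 m; r = 6.5 Mm = 6.5e+06 m.
Vis-viva: v = √(GM · (2/r − 1/a)).
2/r − 1/a = 2/6.5e+06 − 1/1e+07 = 2.07692e-07 m⁻¹.
v = √(1.196e+15 · 2.07692e-07) m/s ≈ 1.576e+04 m/s = 15.76 km/s.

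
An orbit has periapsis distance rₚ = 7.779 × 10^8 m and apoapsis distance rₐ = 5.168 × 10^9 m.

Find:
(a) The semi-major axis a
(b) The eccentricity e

(a) a = (rₚ + rₐ) / 2 = (7.779e+08 + 5.168e+09) / 2 ≈ 2.973e+09 m = 2.973 × 10^9 m.
(b) e = (rₐ − rₚ) / (rₐ + rₚ) = (5.168e+09 − 7.779e+08) / (5.168e+09 + 7.779e+08) ≈ 0.7383.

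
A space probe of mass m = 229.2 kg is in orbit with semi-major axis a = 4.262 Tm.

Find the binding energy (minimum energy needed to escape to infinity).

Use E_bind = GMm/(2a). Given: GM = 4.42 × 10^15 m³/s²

Convert to SI: a = 4.262 Tm = 4.262e+12 m.
Total orbital energy is E = −GMm/(2a); binding energy is E_bind = −E = GMm/(2a).
E_bind = 4.42e+15 · 229.2 / (2 · 4.262e+12) J ≈ 1.188e+05 J = 118.8 kJ.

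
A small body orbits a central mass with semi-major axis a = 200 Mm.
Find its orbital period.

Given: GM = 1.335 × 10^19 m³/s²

Convert to SI: a = 200 Mm = 2e+08 m.
Kepler's third law: T = 2π √(a³ / GM).
Substituting a = 2e+08 m and GM = 1.335e+19 m³/s²:
T = 2π √((2e+08)³ / 1.335e+19) s
T ≈ 4864 s = 1.351 hours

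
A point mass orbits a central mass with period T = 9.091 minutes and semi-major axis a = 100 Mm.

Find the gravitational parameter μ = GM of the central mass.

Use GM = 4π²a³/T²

Convert to SI: T = 9.091 minutes = 545.46 s; a = 100 Mm = 1e+08 m.
GM = 4π² · a³ / T².
GM = 4π² · (1e+08)³ / (545.46)² m³/s² ≈ 1.327e+20 m³/s² = 1.327 × 10^20 m³/s².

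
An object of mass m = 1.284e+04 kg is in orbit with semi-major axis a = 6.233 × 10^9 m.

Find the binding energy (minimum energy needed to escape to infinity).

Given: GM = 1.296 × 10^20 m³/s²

Total orbital energy is E = −GMm/(2a); binding energy is E_bind = −E = GMm/(2a).
E_bind = 1.296e+20 · 1.284e+04 / (2 · 6.233e+09) J ≈ 1.335e+14 J = 133.5 TJ.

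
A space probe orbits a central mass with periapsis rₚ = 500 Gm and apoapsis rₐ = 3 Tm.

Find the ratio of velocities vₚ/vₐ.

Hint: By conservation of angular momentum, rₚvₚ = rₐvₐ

Convert to SI: rₚ = 500 Gm = 5e+11 m; rₐ = 3 Tm = 3e+12 m.
Conservation of angular momentum gives rₚvₚ = rₐvₐ, so vₚ/vₐ = rₐ/rₚ.
vₚ/vₐ = 3e+12 / 5e+11 ≈ 6.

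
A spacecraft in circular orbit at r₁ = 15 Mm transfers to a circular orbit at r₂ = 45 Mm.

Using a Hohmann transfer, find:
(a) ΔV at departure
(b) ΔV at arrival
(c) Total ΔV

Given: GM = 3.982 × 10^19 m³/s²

Convert to SI: r₁ = 15 Mm = 1.5e+07 m; r₂ = 45 Mm = 4.5e+07 m.
Transfer semi-major axis: a_t = (r₁ + r₂)/2 = (1.5e+07 + 4.5e+07)/2 = 3e+07 m.
Circular speeds: v₁ = √(GM/r₁) = 1.62931e+06 m/s, v₂ = √(GM/r₂) = 940685 m/s.
Transfer speeds (vis-viva v² = GM(2/r − 1/a_t)): v₁ᵗ = 1.99549e+06 m/s, v₂ᵗ = 665165 m/s.
(a) ΔV₁ = |v₁ᵗ − v₁| ≈ 3.662e+05 m/s = 366.2 km/s.
(b) ΔV₂ = |v₂ − v₂ᵗ| ≈ 2.755e+05 m/s = 275.5 km/s.
(c) ΔV_total = ΔV₁ + ΔV₂ ≈ 6.417e+05 m/s = 641.7 km/s.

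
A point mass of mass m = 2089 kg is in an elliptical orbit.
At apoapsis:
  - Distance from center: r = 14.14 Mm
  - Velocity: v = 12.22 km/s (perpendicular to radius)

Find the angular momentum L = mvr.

Convert to SI: r = 14.14 Mm = 1.414e+07 m; v = 12.22 km/s = 12220 m/s.
Since v is perpendicular to r, L = m · v · r.
L = 2089 · 12220 · 1.414e+07 kg·m²/s ≈ 3.61e+14 kg·m²/s.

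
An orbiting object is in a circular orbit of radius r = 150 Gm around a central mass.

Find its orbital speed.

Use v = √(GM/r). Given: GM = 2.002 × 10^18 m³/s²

Convert to SI: r = 150 Gm = 1.5e+11 m.
For a circular orbit, gravity supplies the centripetal force, so v = √(GM / r).
v = √(2.002e+18 / 1.5e+11) m/s ≈ 3653 m/s = 3.653 km/s.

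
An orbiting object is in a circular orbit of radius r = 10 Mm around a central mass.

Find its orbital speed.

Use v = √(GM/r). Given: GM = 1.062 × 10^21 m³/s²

Convert to SI: r = 10 Mm = 1e+07 m.
For a circular orbit, gravity supplies the centripetal force, so v = √(GM / r).
v = √(1.062e+21 / 1e+07) m/s ≈ 1.031e+07 m/s = 1.031e+04 km/s.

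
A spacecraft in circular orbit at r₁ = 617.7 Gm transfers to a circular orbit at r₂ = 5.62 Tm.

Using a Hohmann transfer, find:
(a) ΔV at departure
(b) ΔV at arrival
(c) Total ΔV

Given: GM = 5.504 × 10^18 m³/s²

Convert to SI: r₁ = 617.7 Gm = 6.177e+11 m; r₂ = 5.62 Tm = 5.62e+12 m.
Transfer semi-major axis: a_t = (r₁ + r₂)/2 = (6.177e+11 + 5.62e+12)/2 = 3.11885e+12 m.
Circular speeds: v₁ = √(GM/r₁) = 2985.04 m/s, v₂ = √(GM/r₂) = 989.626 m/s.
Transfer speeds (vis-viva v² = GM(2/r − 1/a_t)): v₁ᵗ = 4007.02 m/s, v₂ᵗ = 440.416 m/s.
(a) ΔV₁ = |v₁ᵗ − v₁| ≈ 1022 m/s = 1.022 km/s.
(b) ΔV₂ = |v₂ − v₂ᵗ| ≈ 549.2 m/s = 549.2 m/s.
(c) ΔV_total = ΔV₁ + ΔV₂ ≈ 1571 m/s = 1.571 km/s.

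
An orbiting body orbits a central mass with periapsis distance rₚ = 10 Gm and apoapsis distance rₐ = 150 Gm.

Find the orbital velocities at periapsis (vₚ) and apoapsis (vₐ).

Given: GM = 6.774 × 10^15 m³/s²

Convert to SI: rₚ = 10 Gm = 1e+10 m; rₐ = 150 Gm = 1.5e+11 m.
Use the vis-viva equation v² = GM(2/r − 1/a) with a = (rₚ + rₐ)/2 = (1e+10 + 1.5e+11)/2 = 8e+10 m.
vₚ = √(GM · (2/rₚ − 1/a)) = √(6.774e+15 · (2/1e+10 − 1/8e+10)) m/s ≈ 1127 m/s = 1.127 km/s.
vₐ = √(GM · (2/rₐ − 1/a)) = √(6.774e+15 · (2/1.5e+11 − 1/8e+10)) m/s ≈ 75.13 m/s = 75.13 m/s.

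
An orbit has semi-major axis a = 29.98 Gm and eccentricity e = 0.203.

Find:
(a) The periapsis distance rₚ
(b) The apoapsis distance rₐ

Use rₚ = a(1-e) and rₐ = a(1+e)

Convert to SI: a = 29.98 Gm = 2.998e+10 m.
(a) rₚ = a(1 − e) = 2.998e+10 · (1 − 0.203) = 2.998e+10 · 0.797 ≈ 2.389e+10 m = 23.89 Gm.
(b) rₐ = a(1 + e) = 2.998e+10 · (1 + 0.203) = 2.998e+10 · 1.203 ≈ 3.607e+10 m = 36.07 Gm.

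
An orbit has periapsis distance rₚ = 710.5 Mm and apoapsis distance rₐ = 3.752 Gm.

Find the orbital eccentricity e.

Convert to SI: rₚ = 710.5 Mm = 7.105e+08 m; rₐ = 3.752 Gm = 3.752e+09 m.
e = (rₐ − rₚ) / (rₐ + rₚ).
e = (3.752e+09 − 7.105e+08) / (3.752e+09 + 7.105e+08) = 3.0415e+09 / 4.4625e+09 ≈ 0.6816.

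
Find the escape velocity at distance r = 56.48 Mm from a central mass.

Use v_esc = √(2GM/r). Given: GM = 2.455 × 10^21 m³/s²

Convert to SI: r = 56.48 Mm = 5.648e+07 m.
Escape velocity comes from setting total energy to zero: ½v² − GM/r = 0 ⇒ v_esc = √(2GM / r).
v_esc = √(2 · 2.455e+21 / 5.648e+07) m/s ≈ 9.324e+06 m/s = 9324 km/s.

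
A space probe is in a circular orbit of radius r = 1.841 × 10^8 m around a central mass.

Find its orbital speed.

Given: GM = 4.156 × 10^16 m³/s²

For a circular orbit, gravity supplies the centripetal force, so v = √(GM / r).
v = √(4.156e+16 / 1.841e+08) m/s ≈ 1.502e+04 m/s = 15.02 km/s.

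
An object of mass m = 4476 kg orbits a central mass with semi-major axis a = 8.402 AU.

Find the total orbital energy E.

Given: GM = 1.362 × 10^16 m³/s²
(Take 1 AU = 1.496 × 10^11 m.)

Convert to SI: a = 8.402 AU = 1.25694e+12 m.
E = −GMm / (2a).
E = −1.362e+16 · 4476 / (2 · 1.25694e+12) J ≈ -2.425e+07 J = -24.25 MJ.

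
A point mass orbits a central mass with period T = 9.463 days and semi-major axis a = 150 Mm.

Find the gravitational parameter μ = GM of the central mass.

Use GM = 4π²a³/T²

Convert to SI: T = 9.463 days = 817603 s; a = 150 Mm = 1.5e+08 m.
GM = 4π² · a³ / T².
GM = 4π² · (1.5e+08)³ / (817603)² m³/s² ≈ 1.993e+14 m³/s² = 1.993 × 10^14 m³/s².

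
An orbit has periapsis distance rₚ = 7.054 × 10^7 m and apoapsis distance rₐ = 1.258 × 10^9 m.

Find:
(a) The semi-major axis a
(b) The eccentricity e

(a) a = (rₚ + rₐ) / 2 = (7.054e+07 + 1.258e+09) / 2 ≈ 6.643e+08 m = 6.643 × 10^8 m.
(b) e = (rₐ − rₚ) / (rₐ + rₚ) = (1.258e+09 − 7.054e+07) / (1.258e+09 + 7.054e+07) ≈ 0.8938.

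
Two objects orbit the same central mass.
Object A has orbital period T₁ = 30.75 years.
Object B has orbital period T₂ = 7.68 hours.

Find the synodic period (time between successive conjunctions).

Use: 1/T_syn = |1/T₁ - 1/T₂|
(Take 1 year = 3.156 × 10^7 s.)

Convert to SI: T₁ = 30.75 years = 9.7047e+08 s; T₂ = 7.68 hours = 27648 s.
T_syn = |T₁ · T₂ / (T₁ − T₂)|.
T_syn = |9.7047e+08 · 27648 / (9.7047e+08 − 27648)| s ≈ 2.765e+04 s = 7.68 hours.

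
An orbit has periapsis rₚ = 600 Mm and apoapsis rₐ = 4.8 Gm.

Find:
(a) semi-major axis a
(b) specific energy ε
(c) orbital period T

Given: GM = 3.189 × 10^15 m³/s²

Convert to SI: rₚ = 600 Mm = 6e+08 m; rₐ = 4.8 Gm = 4.8e+09 m.
(a) a = (rₚ + rₐ)/2 = (6e+08 + 4.8e+09)/2 ≈ 2.7e+09 m
(b) With a = (rₚ + rₐ)/2 = 2.7e+09 m, ε = −GM/(2a) = −3.189e+15/(2 · 2.7e+09) J/kg ≈ -5.906e+05 J/kg
(c) With a = (rₚ + rₐ)/2 = 2.7e+09 m, T = 2π √(a³/GM) = 2π √((2.7e+09)³/3.189e+15) s ≈ 1.561e+07 s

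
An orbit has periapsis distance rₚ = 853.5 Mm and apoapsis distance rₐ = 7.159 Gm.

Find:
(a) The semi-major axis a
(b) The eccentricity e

Convert to SI: rₚ = 853.5 Mm = 8.535e+08 m; rₐ = 7.159 Gm = 7.159e+09 m.
(a) a = (rₚ + rₐ) / 2 = (8.535e+08 + 7.159e+09) / 2 ≈ 4.006e+09 m = 4.006 Gm.
(b) e = (rₐ − rₚ) / (rₐ + rₚ) = (7.159e+09 − 8.535e+08) / (7.159e+09 + 8.535e+08) ≈ 0.787.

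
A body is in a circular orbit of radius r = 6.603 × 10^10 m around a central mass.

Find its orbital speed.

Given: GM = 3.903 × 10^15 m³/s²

For a circular orbit, gravity supplies the centripetal force, so v = √(GM / r).
v = √(3.903e+15 / 6.603e+10) m/s ≈ 243.1 m/s = 243.1 m/s.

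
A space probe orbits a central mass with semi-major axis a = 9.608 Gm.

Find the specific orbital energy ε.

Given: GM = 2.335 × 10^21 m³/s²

Convert to SI: a = 9.608 Gm = 9.608e+09 m.
ε = −GM / (2a).
ε = −2.335e+21 / (2 · 9.608e+09) J/kg ≈ -1.215e+11 J/kg = -121.5 GJ/kg.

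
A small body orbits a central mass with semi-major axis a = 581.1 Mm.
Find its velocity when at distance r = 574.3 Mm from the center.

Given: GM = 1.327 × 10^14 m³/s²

Convert to SI: a = 581.1 Mm = 5.811e+08 m; r = 574.3 Mm = 5.743e+08 m.
Vis-viva: v = √(GM · (2/r − 1/a)).
2/r − 1/a = 2/5.743e+08 − 1/5.811e+08 = 1.76163e-09 m⁻¹.
v = √(1.327e+14 · 1.76163e-09) m/s ≈ 483.5 m/s = 483.5 m/s.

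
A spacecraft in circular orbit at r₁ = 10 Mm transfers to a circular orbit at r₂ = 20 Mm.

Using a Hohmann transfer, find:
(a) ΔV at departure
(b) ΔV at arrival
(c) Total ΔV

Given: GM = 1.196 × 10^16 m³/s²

Convert to SI: r₁ = 10 Mm = 1e+07 m; r₂ = 20 Mm = 2e+07 m.
Transfer semi-major axis: a_t = (r₁ + r₂)/2 = (1e+07 + 2e+07)/2 = 1.5e+07 m.
Circular speeds: v₁ = √(GM/r₁) = 34583.2 m/s, v₂ = √(GM/r₂) = 24454 m/s.
Transfer speeds (vis-viva v² = GM(2/r − 1/a_t)): v₁ᵗ = 39933.3 m/s, v₂ᵗ = 19966.6 m/s.
(a) ΔV₁ = |v₁ᵗ − v₁| ≈ 5350 m/s = 5.35 km/s.
(b) ΔV₂ = |v₂ − v₂ᵗ| ≈ 4487 m/s = 4.487 km/s.
(c) ΔV_total = ΔV₁ + ΔV₂ ≈ 9837 m/s = 9.837 km/s.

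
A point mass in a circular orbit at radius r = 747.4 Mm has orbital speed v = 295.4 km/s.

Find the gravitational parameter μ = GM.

Convert to SI: r = 747.4 Mm = 7.474e+08 m; v = 295.4 km/s = 295400 m/s.
For a circular orbit v² = GM/r, so GM = v² · r.
GM = (295400)² · 7.474e+08 m³/s² ≈ 6.522e+19 m³/s² = 6.522 × 10^19 m³/s².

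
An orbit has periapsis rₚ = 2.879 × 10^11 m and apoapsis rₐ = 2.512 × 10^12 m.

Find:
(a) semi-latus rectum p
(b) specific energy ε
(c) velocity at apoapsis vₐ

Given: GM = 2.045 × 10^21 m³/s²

(a) From a = (rₚ + rₐ)/2 = 1.39995e+12 m and e = (rₐ − rₚ)/(rₐ + rₚ) = 0.79435, p = a(1 − e²) = 1.39995e+12 · (1 − (0.79435)²) ≈ 5.166e+11 m
(b) With a = (rₚ + rₐ)/2 = 1.39995e+12 m, ε = −GM/(2a) = −2.045e+21/(2 · 1.39995e+12) J/kg ≈ -7.304e+08 J/kg
(c) With a = (rₚ + rₐ)/2 = 1.39995e+12 m, vₐ = √(GM (2/rₐ − 1/a)) = √(2.045e+21 · (2/2.512e+12 − 1/1.39995e+12)) m/s ≈ 1.294e+04 m/s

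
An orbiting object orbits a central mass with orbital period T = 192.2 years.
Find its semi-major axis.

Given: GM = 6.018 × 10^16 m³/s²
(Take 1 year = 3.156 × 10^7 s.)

Convert to SI: T = 192.2 years = 6.06583e+09 s.
Invert Kepler's third law: a = (GM · T² / (4π²))^(1/3).
Substituting T = 6.06583e+09 s and GM = 6.018e+16 m³/s²:
a = (6.018e+16 · (6.06583e+09)² / (4π²))^(1/3) m
a ≈ 3.828e+11 m = 3.828 × 10^11 m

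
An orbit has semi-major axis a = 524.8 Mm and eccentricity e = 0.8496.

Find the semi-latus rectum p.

Convert to SI: a = 524.8 Mm = 5.248e+08 m.
p = a (1 − e²).
p = 5.248e+08 · (1 − (0.8496)²) = 5.248e+08 · 0.27818 ≈ 1.46e+08 m = 146 Mm.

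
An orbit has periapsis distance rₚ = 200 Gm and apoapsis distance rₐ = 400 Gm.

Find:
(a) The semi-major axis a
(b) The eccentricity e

Convert to SI: rₚ = 200 Gm = 2e+11 m; rₐ = 400 Gm = 4e+11 m.
(a) a = (rₚ + rₐ) / 2 = (2e+11 + 4e+11) / 2 ≈ 3e+11 m = 300 Gm.
(b) e = (rₐ − rₚ) / (rₐ + rₚ) = (4e+11 − 2e+11) / (4e+11 + 2e+11) ≈ 0.3333.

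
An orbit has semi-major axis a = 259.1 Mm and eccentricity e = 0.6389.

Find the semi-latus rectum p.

Convert to SI: a = 259.1 Mm = 2.591e+08 m.
p = a (1 − e²).
p = 2.591e+08 · (1 − (0.6389)²) = 2.591e+08 · 0.591807 ≈ 1.533e+08 m = 153.3 Mm.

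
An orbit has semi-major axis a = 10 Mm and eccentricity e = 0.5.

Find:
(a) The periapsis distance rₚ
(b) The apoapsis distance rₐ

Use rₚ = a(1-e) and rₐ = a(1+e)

Convert to SI: a = 10 Mm = 1e+07 m.
(a) rₚ = a(1 − e) = 1e+07 · (1 − 0.5) = 1e+07 · 0.5 ≈ 5e+06 m = 5 Mm.
(b) rₐ = a(1 + e) = 1e+07 · (1 + 0.5) = 1e+07 · 1.5 ≈ 1.5e+07 m = 15 Mm.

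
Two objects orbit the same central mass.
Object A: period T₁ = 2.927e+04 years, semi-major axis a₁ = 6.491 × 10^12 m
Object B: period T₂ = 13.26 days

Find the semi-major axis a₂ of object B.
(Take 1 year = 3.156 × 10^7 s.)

Convert to SI: T₁ = 2.927e+04 years = 9.23761e+11 s; T₂ = 13.26 days = 1.14566e+06 s.
Kepler's third law: (T₁/T₂)² = (a₁/a₂)³ ⇒ a₂ = a₁ · (T₂/T₁)^(2/3).
T₂/T₁ = 1.14566e+06 / 9.23761e+11 = 1.24022e-06.
a₂ = 6.491e+12 · (1.24022e-06)^(2/3) m ≈ 7.493e+08 m = 7.493 × 10^8 m.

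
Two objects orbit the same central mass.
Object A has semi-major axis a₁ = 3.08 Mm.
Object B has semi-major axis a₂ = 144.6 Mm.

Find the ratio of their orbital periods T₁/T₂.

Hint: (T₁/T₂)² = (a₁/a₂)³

Convert to SI: a₁ = 3.08 Mm = 3.08e+06 m; a₂ = 144.6 Mm = 1.446e+08 m.
From Kepler's third law, (T₁/T₂)² = (a₁/a₂)³, so T₁/T₂ = (a₁/a₂)^(3/2).
a₁/a₂ = 3.08e+06 / 1.446e+08 = 0.0213001.
T₁/T₂ = (0.0213001)^(3/2) ≈ 0.003109.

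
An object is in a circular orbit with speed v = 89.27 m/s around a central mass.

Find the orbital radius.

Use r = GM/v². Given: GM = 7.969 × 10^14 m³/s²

For a circular orbit, v² = GM / r, so r = GM / v².
r = 7.969e+14 / (89.27)² m ≈ 1e+11 m = 100 Gm.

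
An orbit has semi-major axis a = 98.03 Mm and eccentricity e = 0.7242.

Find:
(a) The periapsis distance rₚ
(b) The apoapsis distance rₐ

Convert to SI: a = 98.03 Mm = 9.803e+07 m.
(a) rₚ = a(1 − e) = 9.803e+07 · (1 − 0.7242) = 9.803e+07 · 0.2758 ≈ 2.704e+07 m = 27.04 Mm.
(b) rₐ = a(1 + e) = 9.803e+07 · (1 + 0.7242) = 9.803e+07 · 1.7242 ≈ 1.69e+08 m = 169 Mm.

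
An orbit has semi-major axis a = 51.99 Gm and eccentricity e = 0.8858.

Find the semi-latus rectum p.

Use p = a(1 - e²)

Convert to SI: a = 51.99 Gm = 5.199e+10 m.
p = a (1 − e²).
p = 5.199e+10 · (1 − (0.8858)²) = 5.199e+10 · 0.215358 ≈ 1.12e+10 m = 11.2 Gm.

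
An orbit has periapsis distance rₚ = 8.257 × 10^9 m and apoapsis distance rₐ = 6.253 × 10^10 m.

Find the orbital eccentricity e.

e = (rₐ − rₚ) / (rₐ + rₚ).
e = (6.253e+10 − 8.257e+09) / (6.253e+10 + 8.257e+09) = 5.4273e+10 / 7.0787e+10 ≈ 0.7667.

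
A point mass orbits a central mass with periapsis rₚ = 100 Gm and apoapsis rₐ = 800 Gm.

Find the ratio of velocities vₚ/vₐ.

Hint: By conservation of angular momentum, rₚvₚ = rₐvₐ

Convert to SI: rₚ = 100 Gm = 1e+11 m; rₐ = 800 Gm = 8e+11 m.
Conservation of angular momentum gives rₚvₚ = rₐvₐ, so vₚ/vₐ = rₐ/rₚ.
vₚ/vₐ = 8e+11 / 1e+11 ≈ 8.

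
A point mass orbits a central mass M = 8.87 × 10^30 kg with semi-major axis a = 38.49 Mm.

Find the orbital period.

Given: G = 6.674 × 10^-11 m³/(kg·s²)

Convert to SI: a = 38.49 Mm = 3.849e+07 m.
GM = G · M = 6.674e-11 · 8.87e+30 = 5.91984e+20 m³/s².
Kepler's third law: T = 2π √(a³ / GM).
Substituting a = 3.849e+07 m and GM = 5.91984e+20 m³/s²:
T = 2π √((3.849e+07)³ / 5.91984e+20) s
T ≈ 61.67 s = 1.028 minutes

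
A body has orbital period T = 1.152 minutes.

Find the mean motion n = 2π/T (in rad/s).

Convert to SI: T = 1.152 minutes = 69.12 s.
n = 2π / T.
n = 2π / 69.12 s ≈ 0.0909 rad/s.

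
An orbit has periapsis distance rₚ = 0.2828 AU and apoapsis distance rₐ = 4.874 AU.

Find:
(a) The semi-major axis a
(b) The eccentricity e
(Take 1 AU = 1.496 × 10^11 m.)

Convert to SI: rₚ = 0.2828 AU = 4.23069e+10 m; rₐ = 4.874 AU = 7.2915e+11 m.
(a) a = (rₚ + rₐ) / 2 = (4.23069e+10 + 7.2915e+11) / 2 ≈ 3.857e+11 m = 2.578 AU.
(b) e = (rₐ − rₚ) / (rₐ + rₚ) = (7.2915e+11 − 4.23069e+10) / (7.2915e+11 + 4.23069e+10) ≈ 0.8903.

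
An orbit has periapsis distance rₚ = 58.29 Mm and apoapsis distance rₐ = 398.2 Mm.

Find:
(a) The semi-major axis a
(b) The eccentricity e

Convert to SI: rₚ = 58.29 Mm = 5.829e+07 m; rₐ = 398.2 Mm = 3.982e+08 m.
(a) a = (rₚ + rₐ) / 2 = (5.829e+07 + 3.982e+08) / 2 ≈ 2.282e+08 m = 228.2 Mm.
(b) e = (rₐ − rₚ) / (rₐ + rₚ) = (3.982e+08 − 5.829e+07) / (3.982e+08 + 5.829e+07) ≈ 0.7446.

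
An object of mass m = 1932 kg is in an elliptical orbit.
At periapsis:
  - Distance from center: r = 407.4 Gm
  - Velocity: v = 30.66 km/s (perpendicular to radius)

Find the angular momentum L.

Convert to SI: r = 407.4 Gm = 4.074e+11 m; v = 30.66 km/s = 30660 m/s.
Since v is perpendicular to r, L = m · v · r.
L = 1932 · 30660 · 4.074e+11 kg·m²/s ≈ 2.413e+19 kg·m²/s.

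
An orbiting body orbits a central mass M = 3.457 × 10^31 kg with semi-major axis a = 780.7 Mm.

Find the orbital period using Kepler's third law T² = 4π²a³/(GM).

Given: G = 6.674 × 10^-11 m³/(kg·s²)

Convert to SI: a = 780.7 Mm = 7.807e+08 m.
GM = G · M = 6.674e-11 · 3.457e+31 = 2.3072e+21 m³/s².
Kepler's third law: T = 2π √(a³ / GM).
Substituting a = 7.807e+08 m and GM = 2.3072e+21 m³/s²:
T = 2π √((7.807e+08)³ / 2.3072e+21) s
T ≈ 2853 s = 47.56 minutes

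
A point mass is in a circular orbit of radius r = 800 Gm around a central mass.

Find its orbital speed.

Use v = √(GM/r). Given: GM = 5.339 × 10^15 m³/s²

Convert to SI: r = 800 Gm = 8e+11 m.
For a circular orbit, gravity supplies the centripetal force, so v = √(GM / r).
v = √(5.339e+15 / 8e+11) m/s ≈ 81.69 m/s = 81.69 m/s.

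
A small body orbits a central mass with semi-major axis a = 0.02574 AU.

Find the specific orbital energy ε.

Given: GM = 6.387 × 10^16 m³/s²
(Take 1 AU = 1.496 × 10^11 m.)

Convert to SI: a = 0.02574 AU = 3.8507e+09 m.
ε = −GM / (2a).
ε = −6.387e+16 / (2 · 3.8507e+09) J/kg ≈ -8.293e+06 J/kg = -8.293 MJ/kg.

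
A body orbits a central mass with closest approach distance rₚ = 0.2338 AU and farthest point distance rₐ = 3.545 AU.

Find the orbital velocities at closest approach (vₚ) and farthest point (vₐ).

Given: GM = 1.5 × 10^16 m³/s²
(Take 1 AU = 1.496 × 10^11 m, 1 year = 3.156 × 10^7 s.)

Convert to SI: rₚ = 0.2338 AU = 3.49765e+10 m; rₐ = 3.545 AU = 5.30332e+11 m.
Use the vis-viva equation v² = GM(2/r − 1/a) with a = (rₚ + rₐ)/2 = (3.49765e+10 + 5.30332e+11)/2 = 2.82654e+11 m.
vₚ = √(GM · (2/rₚ − 1/a)) = √(1.5e+16 · (2/3.49765e+10 − 1/2.82654e+11)) m/s ≈ 897 m/s = 0.1892 AU/year.
vₐ = √(GM · (2/rₐ − 1/a)) = √(1.5e+16 · (2/5.30332e+11 − 1/2.82654e+11)) m/s ≈ 59.16 m/s = 0.01248 AU/year.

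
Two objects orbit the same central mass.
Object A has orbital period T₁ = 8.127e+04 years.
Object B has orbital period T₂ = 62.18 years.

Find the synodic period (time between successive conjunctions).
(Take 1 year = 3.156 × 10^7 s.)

Convert to SI: T₁ = 8.127e+04 years = 2.56488e+12 s; T₂ = 62.18 years = 1.9624e+09 s.
T_syn = |T₁ · T₂ / (T₁ − T₂)|.
T_syn = |2.56488e+12 · 1.9624e+09 / (2.56488e+12 − 1.9624e+09)| s ≈ 1.964e+09 s = 62.23 years.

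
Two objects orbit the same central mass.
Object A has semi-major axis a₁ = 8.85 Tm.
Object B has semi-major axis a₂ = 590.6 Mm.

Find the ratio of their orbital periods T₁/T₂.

Convert to SI: a₁ = 8.85 Tm = 8.85e+12 m; a₂ = 590.6 Mm = 5.906e+08 m.
From Kepler's third law, (T₁/T₂)² = (a₁/a₂)³, so T₁/T₂ = (a₁/a₂)^(3/2).
a₁/a₂ = 8.85e+12 / 5.906e+08 = 14984.8.
T₁/T₂ = (14984.8)^(3/2) ≈ 1.834e+06.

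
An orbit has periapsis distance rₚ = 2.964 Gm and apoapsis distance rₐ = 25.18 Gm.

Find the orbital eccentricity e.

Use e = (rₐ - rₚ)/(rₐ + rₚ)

Convert to SI: rₚ = 2.964 Gm = 2.964e+09 m; rₐ = 25.18 Gm = 2.518e+10 m.
e = (rₐ − rₚ) / (rₐ + rₚ).
e = (2.518e+10 − 2.964e+09) / (2.518e+10 + 2.964e+09) = 2.2216e+10 / 2.8144e+10 ≈ 0.7894.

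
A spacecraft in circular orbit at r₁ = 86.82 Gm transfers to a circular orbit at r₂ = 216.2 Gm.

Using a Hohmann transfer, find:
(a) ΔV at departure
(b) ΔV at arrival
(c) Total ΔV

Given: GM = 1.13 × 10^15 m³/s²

Convert to SI: r₁ = 86.82 Gm = 8.682e+10 m; r₂ = 216.2 Gm = 2.162e+11 m.
Transfer semi-major axis: a_t = (r₁ + r₂)/2 = (8.682e+10 + 2.162e+11)/2 = 1.5151e+11 m.
Circular speeds: v₁ = √(GM/r₁) = 114.085 m/s, v₂ = √(GM/r₂) = 72.2955 m/s.
Transfer speeds (vis-viva v² = GM(2/r − 1/a_t)): v₁ᵗ = 136.281 m/s, v₂ᵗ = 54.7269 m/s.
(a) ΔV₁ = |v₁ᵗ − v₁| ≈ 22.2 m/s = 22.2 m/s.
(b) ΔV₂ = |v₂ − v₂ᵗ| ≈ 17.57 m/s = 17.57 m/s.
(c) ΔV_total = ΔV₁ + ΔV₂ ≈ 39.76 m/s = 39.76 m/s.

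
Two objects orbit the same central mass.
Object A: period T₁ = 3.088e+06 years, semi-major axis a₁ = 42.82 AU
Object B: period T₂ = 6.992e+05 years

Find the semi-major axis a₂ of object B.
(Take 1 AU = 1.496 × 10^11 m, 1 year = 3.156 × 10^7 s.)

Convert to SI: T₁ = 3.088e+06 years = 9.74573e+13 s; a₁ = 42.82 AU = 6.40587e+12 m; T₂ = 6.992e+05 years = 2.20668e+13 s.
Kepler's third law: (T₁/T₂)² = (a₁/a₂)³ ⇒ a₂ = a₁ · (T₂/T₁)^(2/3).
T₂/T₁ = 2.20668e+13 / 9.74573e+13 = 0.226425.
a₂ = 6.40587e+12 · (0.226425)^(2/3) m ≈ 2.38e+12 m = 15.91 AU.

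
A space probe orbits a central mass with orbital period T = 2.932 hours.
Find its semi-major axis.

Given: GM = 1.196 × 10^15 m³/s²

Convert to SI: T = 2.932 hours = 10555.2 s.
Invert Kepler's third law: a = (GM · T² / (4π²))^(1/3).
Substituting T = 10555.2 s and GM = 1.196e+15 m³/s²:
a = (1.196e+15 · (10555.2)² / (4π²))^(1/3) m
a ≈ 1.5e+07 m = 15 Mm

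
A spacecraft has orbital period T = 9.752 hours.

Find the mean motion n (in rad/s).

Convert to SI: T = 9.752 hours = 35107.2 s.
n = 2π / T.
n = 2π / 35107.2 s ≈ 0.000179 rad/s.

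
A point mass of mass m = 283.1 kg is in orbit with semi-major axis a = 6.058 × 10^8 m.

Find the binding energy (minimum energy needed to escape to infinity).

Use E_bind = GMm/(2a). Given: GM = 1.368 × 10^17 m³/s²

Total orbital energy is E = −GMm/(2a); binding energy is E_bind = −E = GMm/(2a).
E_bind = 1.368e+17 · 283.1 / (2 · 6.058e+08) J ≈ 3.196e+10 J = 31.96 GJ.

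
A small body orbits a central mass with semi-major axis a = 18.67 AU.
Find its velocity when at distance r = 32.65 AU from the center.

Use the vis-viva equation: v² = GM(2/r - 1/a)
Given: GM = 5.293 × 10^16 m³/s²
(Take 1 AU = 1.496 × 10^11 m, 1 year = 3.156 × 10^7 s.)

Convert to SI: a = 18.67 AU = 2.79303e+12 m; r = 32.65 AU = 4.88444e+12 m.
Vis-viva: v = √(GM · (2/r − 1/a)).
2/r − 1/a = 2/4.88444e+12 − 1/2.79303e+12 = 5.14297e-14 m⁻¹.
v = √(5.293e+16 · 5.14297e-14) m/s ≈ 52.17 m/s = 0.01101 AU/year.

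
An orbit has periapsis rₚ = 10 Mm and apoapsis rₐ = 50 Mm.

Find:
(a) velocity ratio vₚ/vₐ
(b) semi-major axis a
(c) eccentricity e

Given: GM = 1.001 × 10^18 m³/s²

Convert to SI: rₚ = 10 Mm = 1e+07 m; rₐ = 50 Mm = 5e+07 m.
(a) Conservation of angular momentum (rₚvₚ = rₐvₐ) gives vₚ/vₐ = rₐ/rₚ = 5e+07/1e+07 ≈ 5
(b) a = (rₚ + rₐ)/2 = (1e+07 + 5e+07)/2 ≈ 3e+07 m
(c) e = (rₐ − rₚ)/(rₐ + rₚ) = (5e+07 − 1e+07)/(5e+07 + 1e+07) ≈ 0.6667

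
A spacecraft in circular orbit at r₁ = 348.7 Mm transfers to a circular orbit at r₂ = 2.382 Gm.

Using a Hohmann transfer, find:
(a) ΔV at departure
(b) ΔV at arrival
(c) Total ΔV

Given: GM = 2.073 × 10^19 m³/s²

Convert to SI: r₁ = 348.7 Mm = 3.487e+08 m; r₂ = 2.382 Gm = 2.382e+09 m.
Transfer semi-major axis: a_t = (r₁ + r₂)/2 = (3.487e+08 + 2.382e+09)/2 = 1.36535e+09 m.
Circular speeds: v₁ = √(GM/r₁) = 243822 m/s, v₂ = √(GM/r₂) = 93288.6 m/s.
Transfer speeds (vis-viva v² = GM(2/r − 1/a_t)): v₁ᵗ = 322049 m/s, v₂ᵗ = 47144.7 m/s.
(a) ΔV₁ = |v₁ᵗ − v₁| ≈ 7.823e+04 m/s = 78.23 km/s.
(b) ΔV₂ = |v₂ − v₂ᵗ| ≈ 4.614e+04 m/s = 46.14 km/s.
(c) ΔV_total = ΔV₁ + ΔV₂ ≈ 1.244e+05 m/s = 124.4 km/s.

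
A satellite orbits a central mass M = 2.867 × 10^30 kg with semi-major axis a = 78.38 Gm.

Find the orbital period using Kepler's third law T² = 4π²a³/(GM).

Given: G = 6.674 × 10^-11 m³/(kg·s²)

Convert to SI: a = 78.38 Gm = 7.838e+10 m.
GM = G · M = 6.674e-11 · 2.867e+30 = 1.91344e+20 m³/s².
Kepler's third law: T = 2π √(a³ / GM).
Substituting a = 7.838e+10 m and GM = 1.91344e+20 m³/s²:
T = 2π √((7.838e+10)³ / 1.91344e+20) s
T ≈ 9.967e+06 s = 115.4 days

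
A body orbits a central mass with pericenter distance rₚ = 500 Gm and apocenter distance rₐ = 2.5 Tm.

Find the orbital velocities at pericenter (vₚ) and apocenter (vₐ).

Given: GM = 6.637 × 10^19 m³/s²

Convert to SI: rₚ = 500 Gm = 5e+11 m; rₐ = 2.5 Tm = 2.5e+12 m.
Use the vis-viva equation v² = GM(2/r − 1/a) with a = (rₚ + rₐ)/2 = (5e+11 + 2.5e+12)/2 = 1.5e+12 m.
vₚ = √(GM · (2/rₚ − 1/a)) = √(6.637e+19 · (2/5e+11 − 1/1.5e+12)) m/s ≈ 1.487e+04 m/s = 14.87 km/s.
vₐ = √(GM · (2/rₐ − 1/a)) = √(6.637e+19 · (2/2.5e+12 − 1/1.5e+12)) m/s ≈ 2975 m/s = 2.975 km/s.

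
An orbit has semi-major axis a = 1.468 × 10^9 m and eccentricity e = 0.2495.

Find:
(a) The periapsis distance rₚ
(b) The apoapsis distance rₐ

(a) rₚ = a(1 − e) = 1.468e+09 · (1 − 0.2495) = 1.468e+09 · 0.7505 ≈ 1.102e+09 m = 1.102 × 10^9 m.
(b) rₐ = a(1 + e) = 1.468e+09 · (1 + 0.2495) = 1.468e+09 · 1.2495 ≈ 1.834e+09 m = 1.834 × 10^9 m.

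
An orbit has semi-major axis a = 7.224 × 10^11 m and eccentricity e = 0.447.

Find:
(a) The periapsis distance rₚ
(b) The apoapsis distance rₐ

(a) rₚ = a(1 − e) = 7.224e+11 · (1 − 0.447) = 7.224e+11 · 0.553 ≈ 3.995e+11 m = 3.995 × 10^11 m.
(b) rₐ = a(1 + e) = 7.224e+11 · (1 + 0.447) = 7.224e+11 · 1.447 ≈ 1.045e+12 m = 1.045 × 10^12 m.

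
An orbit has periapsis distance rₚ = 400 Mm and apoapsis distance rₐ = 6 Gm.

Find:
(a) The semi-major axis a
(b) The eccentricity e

Convert to SI: rₚ = 400 Mm = 4e+08 m; rₐ = 6 Gm = 6e+09 m.
(a) a = (rₚ + rₐ) / 2 = (4e+08 + 6e+09) / 2 ≈ 3.2e+09 m = 3.2 Gm.
(b) e = (rₐ − rₚ) / (rₐ + rₚ) = (6e+09 − 4e+08) / (6e+09 + 4e+08) ≈ 0.875.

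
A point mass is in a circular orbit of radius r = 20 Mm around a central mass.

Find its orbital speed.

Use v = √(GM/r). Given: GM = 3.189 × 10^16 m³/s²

Convert to SI: r = 20 Mm = 2e+07 m.
For a circular orbit, gravity supplies the centripetal force, so v = √(GM / r).
v = √(3.189e+16 / 2e+07) m/s ≈ 3.993e+04 m/s = 39.93 km/s.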